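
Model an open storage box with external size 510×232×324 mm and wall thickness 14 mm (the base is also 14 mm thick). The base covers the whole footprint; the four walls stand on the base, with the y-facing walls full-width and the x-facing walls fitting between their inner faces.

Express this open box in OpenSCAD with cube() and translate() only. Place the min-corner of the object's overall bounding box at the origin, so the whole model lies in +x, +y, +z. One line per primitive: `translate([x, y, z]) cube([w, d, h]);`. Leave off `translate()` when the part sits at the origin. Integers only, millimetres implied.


cube([510, 232, 14]);
translate([0, 0, 14]) cube([510, 14, 310]);
translate([0, 218, 14]) cube([510, 14, 310]);
translate([0, 14, 14]) cube([14, 204, 310]);
translate([496, 14, 14]) cube([14, 204, 310]);


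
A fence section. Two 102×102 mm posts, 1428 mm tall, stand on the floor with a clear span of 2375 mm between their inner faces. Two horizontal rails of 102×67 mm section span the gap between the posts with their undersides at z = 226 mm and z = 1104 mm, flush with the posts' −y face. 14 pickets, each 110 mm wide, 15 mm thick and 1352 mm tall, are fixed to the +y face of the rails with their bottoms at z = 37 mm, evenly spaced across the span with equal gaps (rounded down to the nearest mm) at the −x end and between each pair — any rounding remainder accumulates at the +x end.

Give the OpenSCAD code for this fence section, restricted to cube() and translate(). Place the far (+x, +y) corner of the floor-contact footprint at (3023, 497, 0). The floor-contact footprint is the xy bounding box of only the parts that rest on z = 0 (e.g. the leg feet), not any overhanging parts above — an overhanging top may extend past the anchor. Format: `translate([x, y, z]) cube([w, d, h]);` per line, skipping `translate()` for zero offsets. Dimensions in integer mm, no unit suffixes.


translate([444, 395, 0]) cube([102, 102, 1428]);
translate([2921, 395, 0]) cube([102, 102, 1428]);
translate([546, 395, 226]) cube([2375, 102, 67]);
translate([546, 395, 1104]) cube([2375, 102, 67]);
translate([601, 497, 37]) cube([110, 15, 1352]);
translate([766, 497, 37]) cube([110, 15, 1352]);
translate([931, 497, 37]) cube([110, 15, 1352]);
translate([1096, 497, 37]) cube([110, 15, 1352]);
translate([1261, 497, 37]) cube([110, 15, 1352]);
translate([1426, 497, 37]) cube([110, 15, 1352]);
translate([1591, 497, 37]) cube([110, 15, 1352]);
translate([1756, 497, 37]) cube([110, 15, 1352]);
translate([1921, 497, 37]) cube([110, 15, 1352]);
translate([2086, 497, 37]) cube([110, 15, 1352]);
translate([2251, 497, 37]) cube([110, 15, 1352]);
translate([2416, 497, 37]) cube([110, 15, 1352]);
translate([2581, 497, 37]) cube([110, 15, 1352]);
translate([2746, 497, 37]) cube([110, 15, 1352]);


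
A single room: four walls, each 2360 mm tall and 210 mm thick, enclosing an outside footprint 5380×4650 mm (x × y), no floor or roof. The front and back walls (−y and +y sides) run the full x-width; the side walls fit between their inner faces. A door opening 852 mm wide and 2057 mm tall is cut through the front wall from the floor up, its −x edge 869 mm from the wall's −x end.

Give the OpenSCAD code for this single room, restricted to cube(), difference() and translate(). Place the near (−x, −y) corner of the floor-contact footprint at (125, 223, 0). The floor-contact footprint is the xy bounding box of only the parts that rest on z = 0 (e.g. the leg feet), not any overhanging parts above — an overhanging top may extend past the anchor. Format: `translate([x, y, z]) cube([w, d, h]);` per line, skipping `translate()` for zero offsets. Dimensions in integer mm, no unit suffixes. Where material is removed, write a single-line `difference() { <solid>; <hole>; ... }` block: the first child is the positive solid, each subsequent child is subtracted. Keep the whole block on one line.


difference() { translate([125, 223, 0]) cube([5380, 210, 2360]); translate([994, 223, 0]) cube([852, 210, 2057]); }
translate([125, 4663, 0]) cube([5380, 210, 2360]);
translate([125, 433, 0]) cube([210, 4230, 2360]);
translate([5295, 433, 0]) cube([210, 4230, 2360]);


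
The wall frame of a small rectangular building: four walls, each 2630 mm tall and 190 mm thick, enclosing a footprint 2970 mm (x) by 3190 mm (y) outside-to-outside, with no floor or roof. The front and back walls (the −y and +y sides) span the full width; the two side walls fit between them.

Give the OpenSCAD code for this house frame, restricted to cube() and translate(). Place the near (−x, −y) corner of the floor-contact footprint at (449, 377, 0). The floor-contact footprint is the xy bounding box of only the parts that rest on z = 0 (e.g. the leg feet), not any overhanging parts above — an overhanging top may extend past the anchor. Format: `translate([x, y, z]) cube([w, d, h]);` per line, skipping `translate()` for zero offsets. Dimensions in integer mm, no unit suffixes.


translate([449, 377, 0]) cube([2970, 190, 2630]);
translate([449, 3377, 0]) cube([2970, 190, 2630]);
translate([449, 567, 0]) cube([190, 2810, 2630]);
translate([3229, 567, 0]) cube([190, 2810, 2630]);


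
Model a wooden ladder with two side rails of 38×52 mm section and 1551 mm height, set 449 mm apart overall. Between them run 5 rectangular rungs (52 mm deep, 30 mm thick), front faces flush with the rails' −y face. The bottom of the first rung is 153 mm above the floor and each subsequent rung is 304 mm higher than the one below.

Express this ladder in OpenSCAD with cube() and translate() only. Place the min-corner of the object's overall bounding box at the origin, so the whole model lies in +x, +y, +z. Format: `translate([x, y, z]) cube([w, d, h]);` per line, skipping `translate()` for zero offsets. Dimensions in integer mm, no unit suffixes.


cube([38, 52, 1551]);
translate([411, 0, 0]) cube([38, 52, 1551]);
translate([38, 0, 153]) cube([373, 52, 30]);
translate([38, 0, 457]) cube([373, 52, 30]);
translate([38, 0, 761]) cube([373, 52, 30]);
translate([38, 0, 1065]) cube([373, 52, 30]);
translate([38, 0, 1369]) cube([373, 52, 30]);


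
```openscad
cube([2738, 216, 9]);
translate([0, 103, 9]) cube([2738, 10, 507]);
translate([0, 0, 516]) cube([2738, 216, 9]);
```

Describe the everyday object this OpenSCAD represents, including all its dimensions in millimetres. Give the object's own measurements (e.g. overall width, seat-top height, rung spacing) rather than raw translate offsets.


An I-beam lying along x, 2738 mm long. Overall section height 525 mm. Two flanges 216 mm wide (y) and 9 mm thick, one on the floor and one at the top; a web 10 mm thick runs between them, centred on the flange width.


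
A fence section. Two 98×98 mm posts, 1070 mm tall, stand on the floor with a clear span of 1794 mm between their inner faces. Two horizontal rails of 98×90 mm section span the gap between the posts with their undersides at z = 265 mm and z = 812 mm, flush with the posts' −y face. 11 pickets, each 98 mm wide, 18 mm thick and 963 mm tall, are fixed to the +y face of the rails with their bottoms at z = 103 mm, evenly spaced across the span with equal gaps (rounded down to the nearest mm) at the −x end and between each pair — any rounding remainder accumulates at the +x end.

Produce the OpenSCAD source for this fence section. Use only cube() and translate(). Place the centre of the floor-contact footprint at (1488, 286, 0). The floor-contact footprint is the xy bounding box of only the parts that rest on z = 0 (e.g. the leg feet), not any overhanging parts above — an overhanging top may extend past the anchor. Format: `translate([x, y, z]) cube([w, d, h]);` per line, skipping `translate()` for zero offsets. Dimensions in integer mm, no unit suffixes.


translate([493, 237, 0]) cube([98, 98, 1070]);
translate([2385, 237, 0]) cube([98, 98, 1070]);
translate([591, 237, 265]) cube([1794, 98, 90]);
translate([591, 237, 812]) cube([1794, 98, 90]);
translate([650, 335, 103]) cube([98, 18, 963]);
translate([807, 335, 103]) cube([98, 18, 963]);
translate([964, 335, 103]) cube([98, 18, 963]);
translate([1121, 335, 103]) cube([98, 18, 963]);
translate([1278, 335, 103]) cube([98, 18, 963]);
translate([1435, 335, 103]) cube([98, 18, 963]);
translate([1592, 335, 103]) cube([98, 18, 963]);
translate([1749, 335, 103]) cube([98, 18, 963]);
translate([1906, 335, 103]) cube([98, 18, 963]);
translate([2063, 335, 103]) cube([98, 18, 963]);
translate([2220, 335, 103]) cube([98, 18, 963]);


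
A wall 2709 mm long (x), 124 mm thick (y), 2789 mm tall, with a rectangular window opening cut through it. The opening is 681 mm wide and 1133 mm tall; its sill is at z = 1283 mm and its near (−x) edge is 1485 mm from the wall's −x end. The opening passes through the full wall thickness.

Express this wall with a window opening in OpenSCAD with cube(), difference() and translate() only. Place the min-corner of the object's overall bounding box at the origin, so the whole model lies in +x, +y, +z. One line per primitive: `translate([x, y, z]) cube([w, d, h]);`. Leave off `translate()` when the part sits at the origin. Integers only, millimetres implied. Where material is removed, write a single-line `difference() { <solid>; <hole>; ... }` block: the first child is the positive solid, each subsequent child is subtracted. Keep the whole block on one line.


difference() { cube([2709, 124, 2789]); translate([1485, 0, 1283]) cube([681, 124, 1133]); }


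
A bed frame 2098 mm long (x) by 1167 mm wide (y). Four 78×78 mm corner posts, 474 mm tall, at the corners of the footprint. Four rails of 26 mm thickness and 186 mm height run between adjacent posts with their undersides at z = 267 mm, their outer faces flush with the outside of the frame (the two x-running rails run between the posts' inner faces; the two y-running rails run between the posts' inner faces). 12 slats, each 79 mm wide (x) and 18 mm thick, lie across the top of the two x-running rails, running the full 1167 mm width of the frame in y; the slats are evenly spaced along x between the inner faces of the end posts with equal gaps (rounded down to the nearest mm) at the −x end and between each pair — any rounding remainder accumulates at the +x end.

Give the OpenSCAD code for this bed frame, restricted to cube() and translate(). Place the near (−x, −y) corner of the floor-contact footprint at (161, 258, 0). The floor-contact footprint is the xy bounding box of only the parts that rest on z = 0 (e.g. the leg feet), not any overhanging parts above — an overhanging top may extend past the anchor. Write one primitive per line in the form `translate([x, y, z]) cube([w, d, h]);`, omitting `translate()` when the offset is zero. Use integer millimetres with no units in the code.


translate([161, 258, 0]) cube([78, 78, 474]);
translate([161, 1347, 0]) cube([78, 78, 474]);
translate([2181, 258, 0]) cube([78, 78, 474]);
translate([2181, 1347, 0]) cube([78, 78, 474]);
translate([239, 258, 267]) cube([1942, 26, 186]);
translate([239, 1399, 267]) cube([1942, 26, 186]);
translate([161, 336, 267]) cube([26, 1011, 186]);
translate([2233, 336, 267]) cube([26, 1011, 186]);
translate([315, 258, 453]) cube([79, 1167, 18]);
translate([470, 258, 453]) cube([79, 1167, 18]);
translate([625, 258, 453]) cube([79, 1167, 18]);
translate([780, 258, 453]) cube([79, 1167, 18]);
translate([935, 258, 453]) cube([79, 1167, 18]);
translate([1090, 258, 453]) cube([79, 1167, 18]);
translate([1245, 258, 453]) cube([79, 1167, 18]);
translate([1400, 258, 453]) cube([79, 1167, 18]);
translate([1555, 258, 453]) cube([79, 1167, 18]);
translate([1710, 258, 453]) cube([79, 1167, 18]);
translate([1865, 258, 453]) cube([79, 1167, 18]);
translate([2020, 258, 453]) cube([79, 1167, 18]);


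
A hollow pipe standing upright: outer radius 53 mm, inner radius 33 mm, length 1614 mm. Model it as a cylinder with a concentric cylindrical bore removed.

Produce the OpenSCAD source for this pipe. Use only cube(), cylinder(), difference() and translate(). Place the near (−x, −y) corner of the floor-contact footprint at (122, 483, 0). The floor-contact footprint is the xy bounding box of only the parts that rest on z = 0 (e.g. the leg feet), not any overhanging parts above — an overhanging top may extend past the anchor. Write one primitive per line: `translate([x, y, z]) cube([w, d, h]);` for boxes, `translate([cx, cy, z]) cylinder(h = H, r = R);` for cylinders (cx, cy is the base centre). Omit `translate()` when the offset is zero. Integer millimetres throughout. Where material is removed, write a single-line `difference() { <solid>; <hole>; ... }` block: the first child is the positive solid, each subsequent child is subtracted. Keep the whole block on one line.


difference() { translate([175, 536, 0]) cylinder(h = 1614, r = 53); translate([175, 536, 0]) cylinder(h = 1614, r = 33); }


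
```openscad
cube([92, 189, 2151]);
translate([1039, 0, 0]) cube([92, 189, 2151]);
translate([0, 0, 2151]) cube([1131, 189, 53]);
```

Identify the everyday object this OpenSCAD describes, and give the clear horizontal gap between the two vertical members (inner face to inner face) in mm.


A door frame. The clear opening width is 947 mm.

Two 2151 mm tall posts with a header on top — a door frame. The left jamb is 92 mm wide at x = 0; the right jamb starts at x = 1039. The clear opening is 1039 − 92 = 947 mm.


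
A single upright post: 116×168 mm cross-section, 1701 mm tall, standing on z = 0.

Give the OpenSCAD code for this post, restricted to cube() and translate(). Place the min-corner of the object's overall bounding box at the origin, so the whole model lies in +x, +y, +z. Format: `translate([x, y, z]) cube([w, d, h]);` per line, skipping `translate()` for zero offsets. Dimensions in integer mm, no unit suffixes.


cube([116, 168, 1701]);


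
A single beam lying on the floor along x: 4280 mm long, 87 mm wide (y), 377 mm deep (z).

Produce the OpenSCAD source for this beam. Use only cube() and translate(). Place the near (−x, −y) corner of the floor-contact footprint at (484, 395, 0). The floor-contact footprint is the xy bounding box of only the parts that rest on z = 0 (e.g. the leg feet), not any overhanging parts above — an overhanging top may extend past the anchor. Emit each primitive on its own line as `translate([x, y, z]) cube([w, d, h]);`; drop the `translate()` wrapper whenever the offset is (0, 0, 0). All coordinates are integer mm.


translate([484, 395, 0]) cube([4280, 87, 377]);


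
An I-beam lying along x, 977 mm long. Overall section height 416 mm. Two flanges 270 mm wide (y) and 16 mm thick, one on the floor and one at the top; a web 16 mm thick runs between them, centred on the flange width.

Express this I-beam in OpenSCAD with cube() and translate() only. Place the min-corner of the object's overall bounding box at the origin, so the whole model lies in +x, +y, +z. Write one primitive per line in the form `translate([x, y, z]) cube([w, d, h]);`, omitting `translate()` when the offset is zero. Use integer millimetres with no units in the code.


cube([977, 270, 16]);
translate([0, 127, 16]) cube([977, 16, 384]);
translate([0, 0, 400]) cube([977, 270, 16]);


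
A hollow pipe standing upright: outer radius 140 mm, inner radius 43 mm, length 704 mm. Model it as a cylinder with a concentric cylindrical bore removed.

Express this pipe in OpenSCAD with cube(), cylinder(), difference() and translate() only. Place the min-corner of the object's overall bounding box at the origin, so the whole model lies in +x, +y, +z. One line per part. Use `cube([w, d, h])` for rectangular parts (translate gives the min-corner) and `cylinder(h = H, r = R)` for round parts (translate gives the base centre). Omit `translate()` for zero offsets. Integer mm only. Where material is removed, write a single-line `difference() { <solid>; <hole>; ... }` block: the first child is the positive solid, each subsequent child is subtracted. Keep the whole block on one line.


difference() { translate([140, 140, 0]) cylinder(h = 704, r = 140); translate([140, 140, 0]) cylinder(h = 704, r = 43); }


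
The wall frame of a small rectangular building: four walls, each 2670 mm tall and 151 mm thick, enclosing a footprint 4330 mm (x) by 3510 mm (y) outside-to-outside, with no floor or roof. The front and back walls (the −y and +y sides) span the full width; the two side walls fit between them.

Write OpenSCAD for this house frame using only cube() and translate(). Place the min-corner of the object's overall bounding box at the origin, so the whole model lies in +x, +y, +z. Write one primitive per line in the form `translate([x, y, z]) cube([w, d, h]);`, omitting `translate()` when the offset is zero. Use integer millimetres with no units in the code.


cube([4330, 151, 2670]);
translate([0, 3359, 0]) cube([4330, 151, 2670]);
translate([0, 151, 0]) cube([151, 3208, 2670]);
translate([4179, 151, 0]) cube([151, 3208, 2670]);


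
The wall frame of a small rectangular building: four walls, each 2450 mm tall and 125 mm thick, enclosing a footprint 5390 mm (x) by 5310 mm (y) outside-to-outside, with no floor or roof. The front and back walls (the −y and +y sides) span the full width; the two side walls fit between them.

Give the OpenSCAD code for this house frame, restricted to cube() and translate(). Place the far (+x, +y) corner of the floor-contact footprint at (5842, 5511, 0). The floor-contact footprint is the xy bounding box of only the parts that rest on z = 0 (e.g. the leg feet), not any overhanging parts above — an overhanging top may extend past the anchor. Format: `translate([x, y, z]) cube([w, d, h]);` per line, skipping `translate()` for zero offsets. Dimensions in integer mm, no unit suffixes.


translate([452, 201, 0]) cube([5390, 125, 2450]);
translate([452, 5386, 0]) cube([5390, 125, 2450]);
translate([452, 326, 0]) cube([125, 5060, 2450]);
translate([5717, 326, 0]) cube([125, 5060, 2450]);


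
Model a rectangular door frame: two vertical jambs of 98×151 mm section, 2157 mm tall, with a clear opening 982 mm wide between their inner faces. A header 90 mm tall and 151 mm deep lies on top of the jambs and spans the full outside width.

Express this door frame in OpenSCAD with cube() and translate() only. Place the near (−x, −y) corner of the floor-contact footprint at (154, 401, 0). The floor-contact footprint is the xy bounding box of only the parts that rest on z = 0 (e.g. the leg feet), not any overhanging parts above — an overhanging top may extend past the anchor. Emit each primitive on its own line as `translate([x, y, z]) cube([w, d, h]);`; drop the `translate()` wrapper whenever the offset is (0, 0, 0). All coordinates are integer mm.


translate([154, 401, 0]) cube([98, 151, 2157]);
translate([1234, 401, 0]) cube([98, 151, 2157]);
translate([154, 401, 2157]) cube([1178, 151, 90]);


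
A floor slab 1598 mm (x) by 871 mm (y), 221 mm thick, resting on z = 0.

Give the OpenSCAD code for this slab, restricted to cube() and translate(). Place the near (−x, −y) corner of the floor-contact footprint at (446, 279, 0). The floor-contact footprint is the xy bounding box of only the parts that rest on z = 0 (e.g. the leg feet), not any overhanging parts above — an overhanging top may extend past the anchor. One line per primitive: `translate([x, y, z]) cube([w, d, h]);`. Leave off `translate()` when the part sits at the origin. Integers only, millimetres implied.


translate([446, 279, 0]) cube([1598, 871, 221]);


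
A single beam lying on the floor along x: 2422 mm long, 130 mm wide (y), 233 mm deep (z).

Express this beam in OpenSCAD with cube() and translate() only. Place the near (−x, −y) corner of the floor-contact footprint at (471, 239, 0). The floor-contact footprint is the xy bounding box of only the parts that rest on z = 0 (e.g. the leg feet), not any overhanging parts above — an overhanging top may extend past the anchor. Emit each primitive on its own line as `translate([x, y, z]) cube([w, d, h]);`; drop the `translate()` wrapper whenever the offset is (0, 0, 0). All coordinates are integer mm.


translate([471, 239, 0]) cube([2422, 130, 233]);


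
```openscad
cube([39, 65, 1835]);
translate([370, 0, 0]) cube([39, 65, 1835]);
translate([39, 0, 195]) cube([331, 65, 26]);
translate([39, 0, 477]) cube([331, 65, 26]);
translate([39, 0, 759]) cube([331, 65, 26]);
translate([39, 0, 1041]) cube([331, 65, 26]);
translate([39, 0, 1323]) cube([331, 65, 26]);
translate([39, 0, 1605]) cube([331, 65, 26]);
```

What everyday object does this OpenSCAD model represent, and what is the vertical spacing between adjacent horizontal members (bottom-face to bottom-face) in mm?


A ladder. The rung spacing is 282 mm.

Two tall 39×65 posts with 6 short bars between them — a ladder. Adjacent rungs sit at z = 195 and z = 477, so the spacing is 477 − 195 = 282 mm.


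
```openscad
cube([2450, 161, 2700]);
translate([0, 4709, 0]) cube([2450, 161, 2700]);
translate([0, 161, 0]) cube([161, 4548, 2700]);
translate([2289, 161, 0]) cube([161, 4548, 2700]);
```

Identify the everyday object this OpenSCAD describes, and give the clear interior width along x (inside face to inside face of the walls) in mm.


A house (or room) frame. The interior width is 2128 mm.

Four 2700 mm walls enclosing a rectangle with no floor or roof — a room or house frame. Outside width is 2450 mm and wall thickness is 161 mm, so the interior width is 2450 − 2 × 161 = 2128 mm.


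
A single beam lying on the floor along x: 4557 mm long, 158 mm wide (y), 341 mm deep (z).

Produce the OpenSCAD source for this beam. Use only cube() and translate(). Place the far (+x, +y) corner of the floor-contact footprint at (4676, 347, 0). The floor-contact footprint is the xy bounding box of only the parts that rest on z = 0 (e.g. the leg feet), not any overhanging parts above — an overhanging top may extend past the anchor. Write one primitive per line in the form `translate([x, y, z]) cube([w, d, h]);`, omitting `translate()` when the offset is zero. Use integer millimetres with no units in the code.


translate([119, 189, 0]) cube([4557, 158, 341]);


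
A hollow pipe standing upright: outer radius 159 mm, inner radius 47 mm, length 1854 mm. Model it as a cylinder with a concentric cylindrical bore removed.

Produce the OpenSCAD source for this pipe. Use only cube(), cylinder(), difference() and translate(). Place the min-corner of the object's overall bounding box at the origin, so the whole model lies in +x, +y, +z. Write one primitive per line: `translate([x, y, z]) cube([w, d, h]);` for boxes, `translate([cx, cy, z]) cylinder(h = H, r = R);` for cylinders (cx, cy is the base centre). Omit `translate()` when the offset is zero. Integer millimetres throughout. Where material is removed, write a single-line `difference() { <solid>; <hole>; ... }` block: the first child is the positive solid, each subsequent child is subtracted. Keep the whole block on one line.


difference() { translate([159, 159, 0]) cylinder(h = 1854, r = 159); translate([159, 159, 0]) cylinder(h = 1854, r = 47); }


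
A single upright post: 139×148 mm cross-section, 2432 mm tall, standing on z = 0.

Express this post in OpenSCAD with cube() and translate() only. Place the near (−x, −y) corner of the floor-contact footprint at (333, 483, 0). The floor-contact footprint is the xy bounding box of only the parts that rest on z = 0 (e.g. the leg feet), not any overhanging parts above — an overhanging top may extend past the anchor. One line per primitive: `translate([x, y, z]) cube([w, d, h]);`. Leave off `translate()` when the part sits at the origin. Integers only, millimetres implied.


translate([333, 483, 0]) cube([139, 148, 2432]);


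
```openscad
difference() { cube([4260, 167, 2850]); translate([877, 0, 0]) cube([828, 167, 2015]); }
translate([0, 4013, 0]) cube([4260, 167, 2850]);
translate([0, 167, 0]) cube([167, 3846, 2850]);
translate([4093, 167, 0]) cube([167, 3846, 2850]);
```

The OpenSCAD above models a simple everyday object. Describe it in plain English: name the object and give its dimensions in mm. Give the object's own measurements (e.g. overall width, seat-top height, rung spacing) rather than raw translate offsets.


A single room: four walls, each 2850 mm tall and 167 mm thick, enclosing an outside footprint 4260×4180 mm (x × y), no floor or roof. The front and back walls (−y and +y sides) run the full x-width; the side walls fit between their inner faces. A door opening 828 mm wide and 2015 mm tall is cut through the front wall from the floor up, its −x edge 877 mm from the wall's −x end.


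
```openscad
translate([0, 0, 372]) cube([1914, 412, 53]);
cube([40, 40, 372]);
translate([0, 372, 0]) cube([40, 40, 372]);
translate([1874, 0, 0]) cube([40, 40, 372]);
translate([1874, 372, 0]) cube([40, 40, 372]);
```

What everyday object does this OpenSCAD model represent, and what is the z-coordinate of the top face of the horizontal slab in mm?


A bench. The seat-top height is 425 mm.

A long slab on four corner posts — a bench. The slab sits at z = 372 with thickness 53, so the top is 372 + 53 = 425 mm.


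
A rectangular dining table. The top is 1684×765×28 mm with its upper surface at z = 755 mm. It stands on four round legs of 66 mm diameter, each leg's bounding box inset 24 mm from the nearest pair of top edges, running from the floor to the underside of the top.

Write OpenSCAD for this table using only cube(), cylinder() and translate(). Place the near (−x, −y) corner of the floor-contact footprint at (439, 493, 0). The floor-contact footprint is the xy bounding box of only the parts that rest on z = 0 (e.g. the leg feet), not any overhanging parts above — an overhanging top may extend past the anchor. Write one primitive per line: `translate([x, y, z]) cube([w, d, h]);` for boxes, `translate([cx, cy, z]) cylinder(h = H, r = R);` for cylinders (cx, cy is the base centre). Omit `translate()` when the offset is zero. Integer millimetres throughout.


translate([415, 469, 727]) cube([1684, 765, 28]);
translate([472, 526, 0]) cylinder(h = 727, r = 33);
translate([2042, 526, 0]) cylinder(h = 727, r = 33);
translate([472, 1177, 0]) cylinder(h = 727, r = 33);
translate([2042, 1177, 0]) cylinder(h = 727, r = 33);


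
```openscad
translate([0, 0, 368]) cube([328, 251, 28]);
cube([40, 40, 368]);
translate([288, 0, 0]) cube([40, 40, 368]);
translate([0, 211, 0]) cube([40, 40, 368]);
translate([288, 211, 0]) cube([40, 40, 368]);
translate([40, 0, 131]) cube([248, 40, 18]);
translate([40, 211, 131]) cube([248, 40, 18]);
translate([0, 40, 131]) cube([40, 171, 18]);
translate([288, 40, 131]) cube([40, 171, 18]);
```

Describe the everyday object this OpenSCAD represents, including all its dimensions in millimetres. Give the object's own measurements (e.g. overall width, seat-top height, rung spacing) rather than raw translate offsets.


A simple wooden stool: a rectangular seat 328 mm (x) by 251 mm (y), 28 mm thick, top face at z = 396 mm, on four square legs, each 40×40 mm in cross-section. The legs rest on z = 0, each flush with a corner of the seat. Four stretchers, 40 mm wide and 18 mm tall, connect adjacent legs with their undersides at z = 131 mm, each running between the inner faces of the legs it joins and aligned with the legs' outer faces on the other axis.


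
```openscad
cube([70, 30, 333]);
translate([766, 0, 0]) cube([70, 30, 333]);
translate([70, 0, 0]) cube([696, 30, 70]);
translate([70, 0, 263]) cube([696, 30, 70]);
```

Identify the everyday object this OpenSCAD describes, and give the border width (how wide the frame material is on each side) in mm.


A picture frame. The border width is 70 mm.

Four thin pieces enclosing a rectangular opening — a picture frame. The two full-height stiles are 333 mm tall; the top rail sits at z = 263 and is 70 mm tall, so the border above the opening is 333 − 263 = 70 mm, matching the stile x-width.


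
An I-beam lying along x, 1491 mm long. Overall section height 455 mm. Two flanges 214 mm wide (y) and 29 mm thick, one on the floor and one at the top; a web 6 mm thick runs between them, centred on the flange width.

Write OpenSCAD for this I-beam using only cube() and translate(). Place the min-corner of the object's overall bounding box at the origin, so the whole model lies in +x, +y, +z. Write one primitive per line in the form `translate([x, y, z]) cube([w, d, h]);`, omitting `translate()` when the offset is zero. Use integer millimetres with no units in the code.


cube([1491, 214, 29]);
translate([0, 104, 29]) cube([1491, 6, 397]);
translate([0, 0, 426]) cube([1491, 214, 29]);


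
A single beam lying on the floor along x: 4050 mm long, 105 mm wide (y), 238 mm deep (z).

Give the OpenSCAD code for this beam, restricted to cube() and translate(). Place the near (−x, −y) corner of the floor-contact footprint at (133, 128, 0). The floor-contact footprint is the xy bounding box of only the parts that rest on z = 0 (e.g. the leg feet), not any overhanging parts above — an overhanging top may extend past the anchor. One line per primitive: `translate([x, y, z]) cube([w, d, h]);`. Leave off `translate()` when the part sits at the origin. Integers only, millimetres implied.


translate([133, 128, 0]) cube([4050, 105, 238]);


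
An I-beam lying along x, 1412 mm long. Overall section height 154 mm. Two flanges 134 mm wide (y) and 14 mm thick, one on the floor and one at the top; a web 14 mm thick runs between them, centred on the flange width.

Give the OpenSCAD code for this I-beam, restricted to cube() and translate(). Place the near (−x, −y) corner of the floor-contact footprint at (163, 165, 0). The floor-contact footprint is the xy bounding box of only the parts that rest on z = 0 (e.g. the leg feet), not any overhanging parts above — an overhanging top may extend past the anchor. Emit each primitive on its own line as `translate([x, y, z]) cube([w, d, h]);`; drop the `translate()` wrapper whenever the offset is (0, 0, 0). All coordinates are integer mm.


translate([163, 165, 0]) cube([1412, 134, 14]);
translate([163, 225, 14]) cube([1412, 14, 126]);
translate([163, 165, 140]) cube([1412, 134, 14]);


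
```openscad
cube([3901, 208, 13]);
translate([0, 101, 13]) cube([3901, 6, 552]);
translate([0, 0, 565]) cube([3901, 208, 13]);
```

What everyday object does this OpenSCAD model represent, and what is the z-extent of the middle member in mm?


An I-beam. The web height is 552 mm.

Two wide flanges with a thin centred web — an I-beam. Overall 578 mm minus two 13 mm flanges gives a web of 578 − 2·13 = 552 mm.


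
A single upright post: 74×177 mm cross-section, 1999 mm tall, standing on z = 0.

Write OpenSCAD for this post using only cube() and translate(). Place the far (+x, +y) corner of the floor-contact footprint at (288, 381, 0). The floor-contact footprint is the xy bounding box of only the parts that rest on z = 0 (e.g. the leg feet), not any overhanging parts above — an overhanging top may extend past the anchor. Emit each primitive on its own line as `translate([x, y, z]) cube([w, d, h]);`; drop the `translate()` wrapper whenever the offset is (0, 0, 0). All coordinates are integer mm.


translate([214, 204, 0]) cube([74, 177, 1999]);


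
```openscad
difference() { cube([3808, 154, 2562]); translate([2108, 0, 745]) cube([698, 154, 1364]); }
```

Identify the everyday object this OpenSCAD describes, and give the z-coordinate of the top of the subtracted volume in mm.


A wall with a window opening. The window head height is 2109 mm.

A wall with a rectangular opening subtracted — a window. Sill at z = 745, opening 1364 mm tall, so the head is at 745 + 1364 = 2109 mm.


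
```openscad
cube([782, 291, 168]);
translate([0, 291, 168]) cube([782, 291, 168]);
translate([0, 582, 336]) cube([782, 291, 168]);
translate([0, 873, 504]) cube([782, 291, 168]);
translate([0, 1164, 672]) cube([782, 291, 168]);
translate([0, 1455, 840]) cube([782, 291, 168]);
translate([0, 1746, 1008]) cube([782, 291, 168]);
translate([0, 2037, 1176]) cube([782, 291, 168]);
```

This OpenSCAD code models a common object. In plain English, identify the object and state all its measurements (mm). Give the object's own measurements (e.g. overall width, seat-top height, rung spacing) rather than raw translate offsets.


A straight staircase of 8 solid steps. Each step is 782 mm wide (x), 291 mm deep (y, the going) and 168 mm tall (the rise). The first step rests on the floor; each subsequent step sits one going further in +y and one rise higher in +z, directly behind and above the previous step with no overlap.


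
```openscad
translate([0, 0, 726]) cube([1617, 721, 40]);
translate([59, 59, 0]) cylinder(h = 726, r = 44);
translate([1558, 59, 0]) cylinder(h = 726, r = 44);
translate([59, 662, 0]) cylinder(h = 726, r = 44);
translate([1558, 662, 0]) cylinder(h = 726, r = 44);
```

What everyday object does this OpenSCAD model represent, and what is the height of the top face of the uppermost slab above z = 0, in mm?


A table. The table height is 766 mm.

A 1617×721×40 slab sits at z = 726 on four Ø88 mm round legs — a table. The top surface is at 726 + 40 = 766 mm.


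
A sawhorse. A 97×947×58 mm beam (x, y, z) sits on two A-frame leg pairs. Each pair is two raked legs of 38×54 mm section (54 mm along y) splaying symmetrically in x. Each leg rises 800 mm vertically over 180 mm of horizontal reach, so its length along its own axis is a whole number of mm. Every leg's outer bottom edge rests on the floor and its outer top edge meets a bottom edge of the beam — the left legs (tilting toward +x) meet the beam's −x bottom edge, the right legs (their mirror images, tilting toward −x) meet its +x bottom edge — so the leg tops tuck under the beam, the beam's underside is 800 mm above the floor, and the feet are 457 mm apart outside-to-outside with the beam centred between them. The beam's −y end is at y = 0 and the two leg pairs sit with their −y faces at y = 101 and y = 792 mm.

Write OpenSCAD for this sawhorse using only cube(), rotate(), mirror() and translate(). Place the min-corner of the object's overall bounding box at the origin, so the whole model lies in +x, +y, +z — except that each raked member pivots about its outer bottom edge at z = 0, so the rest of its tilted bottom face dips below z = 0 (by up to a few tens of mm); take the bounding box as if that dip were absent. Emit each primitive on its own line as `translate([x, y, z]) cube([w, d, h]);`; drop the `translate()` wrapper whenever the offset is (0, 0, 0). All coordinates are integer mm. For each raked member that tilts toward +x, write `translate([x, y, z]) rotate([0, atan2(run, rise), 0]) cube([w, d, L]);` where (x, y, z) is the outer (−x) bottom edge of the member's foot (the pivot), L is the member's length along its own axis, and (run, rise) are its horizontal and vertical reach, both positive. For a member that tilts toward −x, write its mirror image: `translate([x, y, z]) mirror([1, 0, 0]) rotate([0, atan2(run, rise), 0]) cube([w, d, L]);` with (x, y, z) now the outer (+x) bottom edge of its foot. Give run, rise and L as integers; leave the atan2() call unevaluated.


translate([180, 0, 800]) cube([97, 947, 58]);
translate([0, 101, 0]) rotate([0, atan2(180, 800), 0]) cube([38, 54, 820]);
translate([457, 101, 0]) mirror([1, 0, 0]) rotate([0, atan2(180, 800), 0]) cube([38, 54, 820]);
translate([0, 792, 0]) rotate([0, atan2(180, 800), 0]) cube([38, 54, 820]);
translate([457, 792, 0]) mirror([1, 0, 0]) rotate([0, atan2(180, 800), 0]) cube([38, 54, 820]);


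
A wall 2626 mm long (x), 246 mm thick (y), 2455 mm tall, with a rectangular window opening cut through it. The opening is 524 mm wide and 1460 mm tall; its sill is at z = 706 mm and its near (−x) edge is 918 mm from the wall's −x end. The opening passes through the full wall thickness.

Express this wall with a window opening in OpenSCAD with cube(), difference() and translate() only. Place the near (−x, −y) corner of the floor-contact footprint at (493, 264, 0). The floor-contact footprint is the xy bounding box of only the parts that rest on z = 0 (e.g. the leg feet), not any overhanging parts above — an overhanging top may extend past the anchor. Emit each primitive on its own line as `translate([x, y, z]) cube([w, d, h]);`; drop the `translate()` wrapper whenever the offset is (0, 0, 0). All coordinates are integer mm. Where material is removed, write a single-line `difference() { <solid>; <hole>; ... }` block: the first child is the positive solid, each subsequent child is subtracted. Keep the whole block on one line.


difference() { translate([493, 264, 0]) cube([2626, 246, 2455]); translate([1411, 264, 706]) cube([524, 246, 1460]); }


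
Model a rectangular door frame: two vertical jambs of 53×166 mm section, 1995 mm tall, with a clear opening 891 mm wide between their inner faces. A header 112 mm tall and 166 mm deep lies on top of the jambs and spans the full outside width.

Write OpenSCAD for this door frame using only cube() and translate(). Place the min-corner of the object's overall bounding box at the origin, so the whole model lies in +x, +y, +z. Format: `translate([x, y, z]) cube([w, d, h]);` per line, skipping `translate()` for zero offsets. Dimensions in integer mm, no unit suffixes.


cube([53, 166, 1995]);
translate([944, 0, 0]) cube([53, 166, 1995]);
translate([0, 0, 1995]) cube([997, 166, 112]);


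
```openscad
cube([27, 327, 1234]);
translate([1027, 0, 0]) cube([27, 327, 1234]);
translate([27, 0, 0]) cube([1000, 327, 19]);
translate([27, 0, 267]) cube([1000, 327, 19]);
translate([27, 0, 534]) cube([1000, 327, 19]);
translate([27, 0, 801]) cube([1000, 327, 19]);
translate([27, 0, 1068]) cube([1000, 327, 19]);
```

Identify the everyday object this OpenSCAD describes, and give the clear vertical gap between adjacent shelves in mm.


A bookshelf. The clear shelf gap is 248 mm.

Two tall side panels with 5 horizontal boards between them — a bookshelf. The first two shelf undersides are at z = 0 and z = 267; with shelf thickness 19, the clear gap is 267 − 0 − 19 = 248 mm.


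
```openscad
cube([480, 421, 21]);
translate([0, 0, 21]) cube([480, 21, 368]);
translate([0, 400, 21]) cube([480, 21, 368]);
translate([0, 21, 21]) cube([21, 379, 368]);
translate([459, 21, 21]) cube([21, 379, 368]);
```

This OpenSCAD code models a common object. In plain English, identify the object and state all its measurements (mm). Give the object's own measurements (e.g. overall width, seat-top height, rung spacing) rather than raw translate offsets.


An open-topped rectangular box: outside dimensions 480×421×389 mm, with a uniform wall and base thickness of 21 mm. The base is a full 480×421 slab on the floor; four walls sit on top of the base. The front and back walls (the −y and +y sides) span the full width; the two side walls fit between them.


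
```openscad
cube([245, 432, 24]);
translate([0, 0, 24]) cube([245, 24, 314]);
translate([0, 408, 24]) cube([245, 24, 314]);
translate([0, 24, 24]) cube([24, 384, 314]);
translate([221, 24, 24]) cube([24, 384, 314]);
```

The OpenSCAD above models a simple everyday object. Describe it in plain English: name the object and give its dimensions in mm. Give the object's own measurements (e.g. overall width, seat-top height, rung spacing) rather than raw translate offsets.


An open-topped rectangular box: outside dimensions 245×432×338 mm, with a uniform wall and base thickness of 24 mm. The base is a full 245×432 slab on the floor; four walls sit on top of the base. The front and back walls (the −y and +y sides) span the full width; the two side walls fit between them.


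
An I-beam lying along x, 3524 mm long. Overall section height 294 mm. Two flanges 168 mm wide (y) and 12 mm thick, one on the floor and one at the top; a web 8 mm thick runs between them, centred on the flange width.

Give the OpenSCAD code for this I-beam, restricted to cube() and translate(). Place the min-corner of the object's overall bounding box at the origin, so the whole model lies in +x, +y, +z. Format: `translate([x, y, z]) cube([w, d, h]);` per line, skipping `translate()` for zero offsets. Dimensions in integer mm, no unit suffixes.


cube([3524, 168, 12]);
translate([0, 80, 12]) cube([3524, 8, 270]);
translate([0, 0, 282]) cube([3524, 168, 12]);
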